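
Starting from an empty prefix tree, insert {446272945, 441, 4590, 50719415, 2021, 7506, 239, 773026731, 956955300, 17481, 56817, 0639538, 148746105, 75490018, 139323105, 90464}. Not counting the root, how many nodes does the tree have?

For each word, the new-node count is its length minus the longest prefix already in the trie:
  "446272945" → 9 new (4, 4, 6, 2, 7, 2, 9, 4, 5)
  "441" → prefix "44" already present; 1 new (1)
  "4590" → prefix "4" already present; 3 new (5, 9, 0)
  "50719415" → 8 new (5, 0, 7, 1, 9, 4, 1, 5)
  "2021" → 4 new (2, 0, 2, 1)
  "7506" → 4 new (7, 5, 0, 6)
  "239" → prefix "2" already present; 2 new (3, 9)
  "773026731" → prefix "7" already present; 8 new (7, 3, 0, 2, 6, 7, 3, 1)
  "956955300" → 9 new (9, 5, 6, 9, 5, 5, 3, 0, 0)
  "17481" → 5 new (1, 7, 4, 8, 1)
  "56817" → prefix "5" already present; 4 new (6, 8, 1, 7)
  "0639538" → 7 new (0, 6, 3, 9, 5, 3, 8)
  "148746105" → prefix "1" already present; 8 new (4, 8, 7, 4, 6, 1, 0, 5)
  "75490018" → prefix "75" already present; 6 new (4, 9, 0, 0, 1, 8)
  "139323105" → prefix "1" already present; 8 new (3, 9, 3, 2, 3, 1, 0, 5)
  "90464" → prefix "9" already present; 4 new (0, 4, 6, 4)
Total nodes = 9 + 1 + 3 + 8 + 4 + 4 + 2 + 8 + 9 + 5 + 4 + 7 + 8 + 6 + 8 + 4 = 90

90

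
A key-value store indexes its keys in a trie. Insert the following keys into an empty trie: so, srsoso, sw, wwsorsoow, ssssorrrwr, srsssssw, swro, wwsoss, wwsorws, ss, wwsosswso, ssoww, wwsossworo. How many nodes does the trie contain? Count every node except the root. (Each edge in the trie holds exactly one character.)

46

Trace insertions, counting only characters that open a new branch:
  "so" → 2 new (s, o)
  "srsoso" → prefix "s" already present; 5 new (r, s, o, s, o)
  "sw" → prefix "s" already present; 1 new (w)
  "wwsorsoow" → 9 new (w, w, s, o, r, s, o, o, w)
  "ssssorrrwr" → prefix "s" already present; 9 new (s, s, s, o, r, r, r, w, r)
  "srsssssw" → prefix "srs" already present; 5 new (s, s, s, s, w)
  "swro" → prefix "sw" already present; 2 new (r, o)
  "wwsoss" → prefix "wwso" already present; 2 new (s, s)
  "wwsorws" → prefix "wwsor" already present; 2 new (w, s)
  "ss" → prefix "ss" already present; 0 new (none)
  "wwsosswso" → prefix "wwsoss" already present; 3 new (w, s, o)
  "ssoww" → prefix "ss" already present; 3 new (o, w, w)
  "wwsossworo" → prefix "wwsossw" already present; 3 new (o, r, o)
Total nodes = 2 + 5 + 1 + 9 + 9 + 5 + 2 + 2 + 2 + 0 + 3 + 3 + 3 = 46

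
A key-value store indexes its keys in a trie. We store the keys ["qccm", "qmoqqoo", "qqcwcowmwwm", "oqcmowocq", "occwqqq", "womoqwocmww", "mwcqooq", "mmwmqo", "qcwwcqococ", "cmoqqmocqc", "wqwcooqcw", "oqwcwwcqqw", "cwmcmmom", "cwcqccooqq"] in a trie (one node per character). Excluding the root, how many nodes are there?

Trace insertions, counting only characters that open a new branch:
  "qccm" → 4 new (q, c, c, m)
  "qmoqqoo" → prefix "q" already present; 6 new (m, o, q, q, o, o)
  "qqcwcowmwwm" → prefix "q" already present; 10 new (q, c, w, c, o, w, m, w, w, m)
  "oqcmowocq" → 9 new (o, q, c, m, o, w, o, c, q)
  "occwqqq" → prefix "o" already present; 6 new (c, c, w, q, q, q)
  "womoqwocmww" → 11 new (w, o, m, o, q, w, o, c, m, w, w)
  "mwcqooq" → 7 new (m, w, c, q, o, o, q)
  "mmwmqo" → prefix "m" already present; 5 new (m, w, m, q, o)
  "qcwwcqococ" → prefix "qc" already present; 8 new (w, w, c, q, o, c, o, c)
  "cmoqqmocqc" → 10 new (c, m, o, q, q, m, o, c, q, c)
  "wqwcooqcw" → prefix "w" already present; 8 new (q, w, c, o, o, q, c, w)
  "oqwcwwcqqw" → prefix "oq" already present; 8 new (w, c, w, w, c, q, q, w)
  "cwmcmmom" → prefix "c" already present; 7 new (w, m, c, m, m, o, m)
  "cwcqccooqq" → prefix "cw" already present; 8 new (c, q, c, c, o, o, q, q)
Total nodes = 4 + 6 + 10 + 9 + 6 + 11 + 7 + 5 + 8 + 10 + 8 + 8 + 7 + 8 = 107

107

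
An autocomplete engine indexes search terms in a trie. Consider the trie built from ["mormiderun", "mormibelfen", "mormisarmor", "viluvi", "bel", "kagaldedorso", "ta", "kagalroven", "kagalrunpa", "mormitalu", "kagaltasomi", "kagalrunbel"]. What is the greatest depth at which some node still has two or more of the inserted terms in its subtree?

8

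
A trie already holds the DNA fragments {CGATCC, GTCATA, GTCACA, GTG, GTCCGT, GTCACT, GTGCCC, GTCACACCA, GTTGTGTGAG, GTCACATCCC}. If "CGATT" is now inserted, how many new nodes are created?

1

"CGAT" is already a path in the trie; the remaining "T" must be added.
Each of the 1 remaining characters creates one node.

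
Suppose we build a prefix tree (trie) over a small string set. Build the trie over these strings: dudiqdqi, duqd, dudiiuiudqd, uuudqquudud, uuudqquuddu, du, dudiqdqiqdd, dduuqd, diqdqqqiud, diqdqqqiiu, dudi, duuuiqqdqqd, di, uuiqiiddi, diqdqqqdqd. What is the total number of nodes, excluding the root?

Trace insertions, counting only characters that open a new branch:
  "dudiqdqi" → 8 new (d, u, d, i, q, d, q, i)
  "duqd" → prefix "du" already present; 2 new (q, d)
  "dudiiuiudqd" → prefix "dudi" already present; 7 new (i, u, i, u, d, q, d)
  "uuudqquudud" → 11 new (u, u, u, d, q, q, u, u, d, u, d)
  "uuudqquuddu" → prefix "uuudqquud" already present; 2 new (d, u)
  "du" → prefix "du" already present; 0 new (none)
  "dudiqdqiqdd" → prefix "dudiqdqi" already present; 3 new (q, d, d)
  "dduuqd" → prefix "d" already present; 5 new (d, u, u, q, d)
  "diqdqqqiud" → prefix "d" already present; 9 new (i, q, d, q, q, q, i, u, d)
  "diqdqqqiiu" → prefix "diqdqqqi" already present; 2 new (i, u)
  "dudi" → prefix "dudi" already present; 0 new (none)
  "duuuiqqdqqd" → prefix "du" already present; 9 new (u, u, i, q, q, d, q, q, d)
  "di" → prefix "di" already present; 0 new (none)
  "uuiqiiddi" → prefix "uu" already present; 7 new (i, q, i, i, d, d, i)
  "diqdqqqdqd" → prefix "diqdqqq" already present; 3 new (d, q, d)
Total nodes = 8 + 2 + 7 + 11 + 2 + 0 + 3 + 5 + 9 + 2 + 0 + 9 + 0 + 7 + 3 = 68

68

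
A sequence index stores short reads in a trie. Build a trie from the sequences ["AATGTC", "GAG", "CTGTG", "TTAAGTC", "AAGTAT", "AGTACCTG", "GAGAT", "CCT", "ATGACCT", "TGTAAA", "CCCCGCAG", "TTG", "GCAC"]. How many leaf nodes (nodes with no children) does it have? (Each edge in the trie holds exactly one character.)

12

A leaf is a node with no children — equivalently, the end of a word that is not a proper prefix of any other stored word.
Those words: "AAGTAT", "AATGTC", "AGTACCTG", "ATGACCT", "CCCCGCAG", "CCT", "CTGTG", "GAGAT", "GCAC", "TGTAAA", "TTAAGTC", "TTG"
Leaf count: 12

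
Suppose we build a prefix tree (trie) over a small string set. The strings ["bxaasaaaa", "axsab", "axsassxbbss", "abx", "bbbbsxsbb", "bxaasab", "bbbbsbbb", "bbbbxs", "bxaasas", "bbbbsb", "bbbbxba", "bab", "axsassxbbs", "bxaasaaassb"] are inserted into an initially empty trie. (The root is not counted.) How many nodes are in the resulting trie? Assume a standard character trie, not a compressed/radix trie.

For each word, the new-node count is its length minus the longest prefix already in the trie:
  "bxaasaaaa" → 9 new (b, x, a, a, s, a, a, a, a)
  "axsab" → 5 new (a, x, s, a, b)
  "axsassxbbss" → prefix "axsa" already present; 7 new (s, s, x, b, b, s, s)
  "abx" → prefix "a" already present; 2 new (b, x)
  "bbbbsxsbb" → prefix "b" already present; 8 new (b, b, b, s, x, s, b, b)
  "bxaasab" → prefix "bxaasa" already present; 1 new (b)
  "bbbbsbbb" → prefix "bbbbs" already present; 3 new (b, b, b)
  "bbbbxs" → prefix "bbbb" already present; 2 new (x, s)
  "bxaasas" → prefix "bxaasa" already present; 1 new (s)
  "bbbbsb" → prefix "bbbbsb" already present; 0 new (none)
  "bbbbxba" → prefix "bbbbx" already present; 2 new (b, a)
  "bab" → prefix "b" already present; 2 new (a, b)
  "axsassxbbs" → prefix "axsassxbbs" already present; 0 new (none)
  "bxaasaaassb" → prefix "bxaasaaa" already present; 3 new (s, s, b)
Total nodes = 9 + 5 + 7 + 2 + 8 + 1 + 3 + 2 + 1 + 0 + 2 + 2 + 0 + 3 = 45

45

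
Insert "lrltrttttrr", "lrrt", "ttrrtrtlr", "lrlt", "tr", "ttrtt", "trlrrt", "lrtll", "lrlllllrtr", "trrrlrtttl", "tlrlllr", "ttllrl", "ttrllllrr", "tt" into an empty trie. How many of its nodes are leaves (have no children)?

11

A leaf is a node with no children — equivalently, the end of a word that is not a proper prefix of any other stored word.
Those words: "lrlllllrtr", "lrltrttttrr", "lrrt", "lrtll", "tlrlllr", "trlrrt", "trrrlrtttl", "ttllrl", "ttrllllrr", "ttrrtrtlr", "ttrtt"
Leaf count: 11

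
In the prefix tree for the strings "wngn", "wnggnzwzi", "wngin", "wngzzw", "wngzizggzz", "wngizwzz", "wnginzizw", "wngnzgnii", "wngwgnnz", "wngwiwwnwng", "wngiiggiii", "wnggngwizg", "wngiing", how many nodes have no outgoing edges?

11

Leaves are exactly the stored words that no other stored word extends.
Those words: "wnggngwizg", "wnggnzwzi", "wngiiggiii", "wngiing", "wnginzizw", "wngizwzz", "wngnzgnii", "wngwgnnz", "wngwiwwnwng", "wngzizggzz", "wngzzw"
Leaf count: 11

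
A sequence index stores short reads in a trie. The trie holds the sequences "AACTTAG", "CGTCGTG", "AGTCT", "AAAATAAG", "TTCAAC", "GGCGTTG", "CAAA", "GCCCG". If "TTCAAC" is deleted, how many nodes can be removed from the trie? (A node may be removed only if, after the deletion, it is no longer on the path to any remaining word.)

A node on "TTCAAC"'s path can go only if nothing else ends at it or branches off below it.
No other word shares any prefix with "TTCAAC", so all 6 of its nodes go.
Nodes removed: 6

6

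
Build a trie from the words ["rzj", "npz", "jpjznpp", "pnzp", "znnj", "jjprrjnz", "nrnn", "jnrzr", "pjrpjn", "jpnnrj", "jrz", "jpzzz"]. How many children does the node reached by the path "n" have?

2

The children of the "n" node are the distinct next characters among strings starting with "n".
Characters that immediately follow "n" among the stored strings: {p, r}.
That node has 2 child edges.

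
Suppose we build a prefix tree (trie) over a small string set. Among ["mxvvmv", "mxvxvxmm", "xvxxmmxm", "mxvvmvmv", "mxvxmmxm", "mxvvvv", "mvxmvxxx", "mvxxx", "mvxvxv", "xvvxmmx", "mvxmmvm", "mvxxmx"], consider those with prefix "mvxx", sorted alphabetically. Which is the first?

mvxxmx

DFS of the "mvxx" subtree visits, in order: "mvxxmx", "mvxxx"
The 1st is mvxxmx.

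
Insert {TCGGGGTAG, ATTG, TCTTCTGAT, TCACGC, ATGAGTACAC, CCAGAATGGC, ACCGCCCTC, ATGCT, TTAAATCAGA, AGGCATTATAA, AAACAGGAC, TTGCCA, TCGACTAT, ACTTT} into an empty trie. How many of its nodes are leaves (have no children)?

A leaf is a node with no children — equivalently, the end of a word that is not a proper prefix of any other stored word.
Those words: "AAACAGGAC", "ACCGCCCTC", "ACTTT", "AGGCATTATAA", "ATGAGTACAC", "ATGCT", "ATTG", "CCAGAATGGC", "TCACGC", "TCGACTAT", "TCGGGGTAG", "TCTTCTGAT", "TTAAATCAGA", "TTGCCA"
Leaf count: 14

14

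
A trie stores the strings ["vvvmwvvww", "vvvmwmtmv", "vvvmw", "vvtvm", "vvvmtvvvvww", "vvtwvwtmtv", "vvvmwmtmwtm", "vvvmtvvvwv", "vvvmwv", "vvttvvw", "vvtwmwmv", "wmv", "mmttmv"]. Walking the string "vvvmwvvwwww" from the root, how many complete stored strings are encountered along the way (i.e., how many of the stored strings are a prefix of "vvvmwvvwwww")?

Check each prefix of "vvvmwvvwwww" against the stored set — each match is an end-marker on the path.
Prefixes of the query that are stored words: "vvvmw", "vvvmwv", "vvvmwvvww"
Count: 3

3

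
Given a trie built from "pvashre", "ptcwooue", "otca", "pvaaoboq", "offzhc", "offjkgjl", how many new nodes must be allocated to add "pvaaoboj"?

1

The longest prefix of "pvaaoboj" already in the trie is "pvaaobo" (length 7).
Each of the 1 remaining characters creates one node.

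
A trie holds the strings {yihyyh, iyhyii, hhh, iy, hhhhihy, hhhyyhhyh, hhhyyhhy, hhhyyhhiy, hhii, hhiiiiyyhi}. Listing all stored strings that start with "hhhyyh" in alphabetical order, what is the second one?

hhhyyhhy

Words with prefix "hhhyyh", in lexicographic order: "hhhyyhhiy", "hhhyyhhy", "hhhyyhhyh"
Position 2: hhhyyhhy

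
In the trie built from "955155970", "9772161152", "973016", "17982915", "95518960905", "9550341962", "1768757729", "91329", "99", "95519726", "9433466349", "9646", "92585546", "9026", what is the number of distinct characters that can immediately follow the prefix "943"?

1

The children of the "943" node are the distinct next characters among strings starting with "943".
Characters that immediately follow "943" among the stored strings: {3}.
That node has 1 child edge.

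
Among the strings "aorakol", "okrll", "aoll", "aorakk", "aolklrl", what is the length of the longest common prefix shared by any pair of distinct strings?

Equivalently: take the maximum, over all pairs, of their longest common prefix length.
"aorakk" and "aorakol" agree on "aorak" (5 characters) before diverging; nothing deeper is shared.
Longest shared-prefix length: 5

5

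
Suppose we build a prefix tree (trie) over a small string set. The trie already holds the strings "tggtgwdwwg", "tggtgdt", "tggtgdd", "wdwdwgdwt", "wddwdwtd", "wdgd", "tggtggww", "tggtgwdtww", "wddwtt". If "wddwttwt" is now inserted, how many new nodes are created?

"wddwtt" is already a path in the trie; the remaining "wt" must be added.
Each of the 2 remaining characters creates one node.

2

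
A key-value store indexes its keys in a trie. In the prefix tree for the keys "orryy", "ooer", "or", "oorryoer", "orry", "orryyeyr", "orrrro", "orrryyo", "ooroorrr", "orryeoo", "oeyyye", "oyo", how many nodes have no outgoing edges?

A leaf is a node with no children — equivalently, the end of a word that is not a proper prefix of any other stored word.
Those words: "oeyyye", "ooer", "ooroorrr", "oorryoer", "orrrro", "orrryyo", "orryeoo", "orryyeyr", "oyo"
Leaf count: 9

9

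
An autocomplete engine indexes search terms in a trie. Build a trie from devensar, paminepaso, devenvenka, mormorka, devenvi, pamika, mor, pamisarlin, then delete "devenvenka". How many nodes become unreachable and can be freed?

4

Walk "devenvenka" from the leaf back toward the root, removing each node that no remaining word uses.
The suffix "enka" (4 nodes) is used only by "devenvenka"; the node for "devenv" still has the child "i", so pruning stops there.
Nodes removed: 4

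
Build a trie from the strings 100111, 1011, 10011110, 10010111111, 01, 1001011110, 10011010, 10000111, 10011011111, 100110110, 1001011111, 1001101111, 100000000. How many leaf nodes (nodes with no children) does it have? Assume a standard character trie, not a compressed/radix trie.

10

A leaf is a node with no children — equivalently, the end of a word that is not a proper prefix of any other stored word.
Those words: "01", "100000000", "10000111", "1001011110", "10010111111", "10011010", "100110110", "10011011111", "10011110", "1011"
Leaf count: 10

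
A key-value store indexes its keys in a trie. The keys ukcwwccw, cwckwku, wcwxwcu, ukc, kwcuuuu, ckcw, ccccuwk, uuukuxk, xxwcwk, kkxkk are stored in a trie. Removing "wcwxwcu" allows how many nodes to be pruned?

7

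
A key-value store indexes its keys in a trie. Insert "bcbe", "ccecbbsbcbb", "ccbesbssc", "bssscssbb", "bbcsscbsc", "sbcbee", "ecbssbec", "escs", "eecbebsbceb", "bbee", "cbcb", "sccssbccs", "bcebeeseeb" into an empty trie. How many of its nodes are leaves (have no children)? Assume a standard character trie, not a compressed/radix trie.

13

Leaves are exactly the stored words that no other stored word extends.
Those words: "bbcsscbsc", "bbee", "bcbe", "bcebeeseeb", "bssscssbb", "cbcb", "ccbesbssc", "ccecbbsbcbb", "ecbssbec", "eecbebsbceb", "escs", "sbcbee", "sccssbccs"
Leaf count: 13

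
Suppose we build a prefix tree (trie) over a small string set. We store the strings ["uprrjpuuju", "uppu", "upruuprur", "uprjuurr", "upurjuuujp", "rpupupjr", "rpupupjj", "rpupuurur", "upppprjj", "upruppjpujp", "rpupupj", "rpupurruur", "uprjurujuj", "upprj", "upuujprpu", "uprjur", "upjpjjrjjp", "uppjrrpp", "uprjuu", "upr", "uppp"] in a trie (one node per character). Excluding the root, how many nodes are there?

87

Insert word by word; a character creates a node only if that edge doesn't already exist:
  "uprrjpuuju" → 10 new (u, p, r, r, j, p, u, u, j, u)
  "uppu" → prefix "up" already present; 2 new (p, u)
  "upruuprur" → prefix "upr" already present; 6 new (u, u, p, r, u, r)
  "uprjuurr" → prefix "upr" already present; 5 new (j, u, u, r, r)
  "upurjuuujp" → prefix "up" already present; 8 new (u, r, j, u, u, u, j, p)
  "rpupupjr" → 8 new (r, p, u, p, u, p, j, r)
  "rpupupjj" → prefix "rpupupj" already present; 1 new (j)
  "rpupuurur" → prefix "rpupu" already present; 4 new (u, r, u, r)
  "upppprjj" → prefix "upp" already present; 5 new (p, p, r, j, j)
  "upruppjpujp" → prefix "upru" already present; 7 new (p, p, j, p, u, j, p)
  "rpupupj" → prefix "rpupupj" already present; 0 new (none)
  "rpupurruur" → prefix "rpupu" already present; 5 new (r, r, u, u, r)
  "uprjurujuj" → prefix "uprju" already present; 5 new (r, u, j, u, j)
  "upprj" → prefix "upp" already present; 2 new (r, j)
  "upuujprpu" → prefix "upu" already present; 6 new (u, j, p, r, p, u)
  "uprjur" → prefix "uprjur" already present; 0 new (none)
  "upjpjjrjjp" → prefix "up" already present; 8 new (j, p, j, j, r, j, j, p)
  "uppjrrpp" → prefix "upp" already present; 5 new (j, r, r, p, p)
  "uprjuu" → prefix "uprjuu" already present; 0 new (none)
  "upr" → prefix "upr" already present; 0 new (none)
  "uppp" → prefix "uppp" already present; 0 new (none)
Total nodes = 10 + 2 + 6 + 5 + 8 + 8 + 1 + 4 + 5 + 7 + 0 + 5 + 5 + 2 + 6 + 0 + 8 + 5 + 0 + 0 + 0 = 87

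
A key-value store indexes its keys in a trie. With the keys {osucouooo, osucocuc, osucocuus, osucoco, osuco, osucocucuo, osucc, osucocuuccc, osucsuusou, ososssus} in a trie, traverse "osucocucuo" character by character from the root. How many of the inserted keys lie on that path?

3

Walk "osucocucuo" from the root; an end-of-word marker is hit whenever a stored word is a prefix of "osucocucuo".
Prefixes of the query that are stored words: "osuco", "osucocuc", "osucocucuo"
Count: 3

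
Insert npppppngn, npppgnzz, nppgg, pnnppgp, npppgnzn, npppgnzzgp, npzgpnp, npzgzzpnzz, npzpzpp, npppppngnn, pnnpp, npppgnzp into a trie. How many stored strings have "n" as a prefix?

10

Filter for entries beginning with "n":
Matches: "nppgg", "npppgnzn", "npppgnzp", "npppgnzz", "npppgnzzgp", "npppppngn", "npppppngnn", "npzgpnp", "npzgzzpnzz", "npzpzpp"
Count: 10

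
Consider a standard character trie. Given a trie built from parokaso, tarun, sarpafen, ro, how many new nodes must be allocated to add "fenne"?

Nothing in the trie begins with "f"; the whole of "fenne" is new.
5 − 0 = 5 new nodes.

5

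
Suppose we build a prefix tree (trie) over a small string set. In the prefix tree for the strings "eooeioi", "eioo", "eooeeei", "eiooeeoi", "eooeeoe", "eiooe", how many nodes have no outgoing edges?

Leaves are exactly the stored words that no other stored word extends.
Those words: "eiooeeoi", "eooeeei", "eooeeoe", "eooeioi"
Leaf count: 4

4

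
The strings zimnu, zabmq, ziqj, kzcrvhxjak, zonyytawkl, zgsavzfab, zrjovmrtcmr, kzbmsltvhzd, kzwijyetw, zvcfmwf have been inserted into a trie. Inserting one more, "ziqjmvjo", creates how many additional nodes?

4

Walking "ziqjmvjo" from the root, the first 4 characters ("ziqj") follow existing edges; "m" is the first miss.
Each of the 4 remaining characters creates one node.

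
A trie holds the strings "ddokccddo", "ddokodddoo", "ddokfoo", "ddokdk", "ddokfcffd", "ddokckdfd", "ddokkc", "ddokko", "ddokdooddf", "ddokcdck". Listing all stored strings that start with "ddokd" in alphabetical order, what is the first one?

ddokdk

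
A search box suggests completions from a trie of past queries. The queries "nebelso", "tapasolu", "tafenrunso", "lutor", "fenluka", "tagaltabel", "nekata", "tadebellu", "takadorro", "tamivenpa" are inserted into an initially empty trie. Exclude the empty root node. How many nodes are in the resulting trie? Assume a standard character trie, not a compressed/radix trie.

68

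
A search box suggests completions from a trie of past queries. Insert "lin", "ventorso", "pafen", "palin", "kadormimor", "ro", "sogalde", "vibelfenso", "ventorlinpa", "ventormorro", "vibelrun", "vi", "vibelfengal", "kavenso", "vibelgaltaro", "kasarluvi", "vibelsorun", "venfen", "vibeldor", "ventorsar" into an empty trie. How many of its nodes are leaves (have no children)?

Leaves are exactly the stored words that no other stored word extends.
Those words: "kadormimor", "kasarluvi", "kavenso", "lin", "pafen", "palin", "ro", "sogalde", "venfen", "ventorlinpa", "ventormorro", "ventorsar", "ventorso", "vibeldor", "vibelfengal", "vibelfenso", "vibelgaltaro", "vibelrun", "vibelsorun"
Leaf count: 19

19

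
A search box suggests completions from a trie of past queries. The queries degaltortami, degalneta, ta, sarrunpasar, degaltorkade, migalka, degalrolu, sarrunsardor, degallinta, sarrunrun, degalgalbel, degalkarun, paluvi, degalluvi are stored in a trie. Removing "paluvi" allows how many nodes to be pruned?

Walk "paluvi" from the leaf back toward the root, removing each node that no remaining word uses.
No other word shares any prefix with "paluvi", so all 6 of its nodes go.
Nodes removed: 6

6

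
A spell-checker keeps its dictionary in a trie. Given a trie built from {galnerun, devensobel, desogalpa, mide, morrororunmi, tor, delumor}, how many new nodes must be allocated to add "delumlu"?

2

"delum" is already a path in the trie; the remaining "lu" must be added.
So 7 − 5 = 2 new nodes.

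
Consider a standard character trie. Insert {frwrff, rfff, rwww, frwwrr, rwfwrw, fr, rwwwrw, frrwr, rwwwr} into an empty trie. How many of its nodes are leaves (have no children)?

6

Leaves are exactly the stored words that no other stored word extends.
Those words: "frrwr", "frwrff", "frwwrr", "rfff", "rwfwrw", "rwwwrw"
Leaf count: 6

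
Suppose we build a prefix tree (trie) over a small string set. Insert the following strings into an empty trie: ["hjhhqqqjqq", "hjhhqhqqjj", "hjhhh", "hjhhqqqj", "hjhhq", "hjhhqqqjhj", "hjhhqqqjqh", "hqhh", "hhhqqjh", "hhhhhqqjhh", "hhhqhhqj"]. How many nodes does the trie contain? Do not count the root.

Count nodes per top-level branch (shared prefixes stored once):
  'h'-branch (hhhhhqqjhh, hhhqhhqj, hhhqqjh, hjhhh, hjhhq, hjhhqhqqjj, hjhhqqqj, hjhhqqqjhj, hjhhqqqjqh, hjhhqqqjqq, hqhh): 39 nodes
Sum: 39

39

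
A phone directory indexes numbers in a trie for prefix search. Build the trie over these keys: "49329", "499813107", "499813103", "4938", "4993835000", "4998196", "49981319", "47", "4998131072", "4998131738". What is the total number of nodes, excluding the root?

29

For each word, the new-node count is its length minus the longest prefix already in the trie:
  "49329" → 5 new (4, 9, 3, 2, 9)
  "499813107" → prefix "49" already present; 7 new (9, 8, 1, 3, 1, 0, 7)
  "499813103" → prefix "49981310" already present; 1 new (3)
  "4938" → prefix "493" already present; 1 new (8)
  "4993835000" → prefix "499" already present; 7 new (3, 8, 3, 5, 0, 0, 0)
  "4998196" → prefix "49981" already present; 2 new (9, 6)
  "49981319" → prefix "4998131" already present; 1 new (9)
  "47" → prefix "4" already present; 1 new (7)
  "4998131072" → prefix "499813107" already present; 1 new (2)
  "4998131738" → prefix "4998131" already present; 3 new (7, 3, 8)
Total nodes = 5 + 7 + 1 + 1 + 7 + 2 + 1 + 1 + 1 + 3 = 29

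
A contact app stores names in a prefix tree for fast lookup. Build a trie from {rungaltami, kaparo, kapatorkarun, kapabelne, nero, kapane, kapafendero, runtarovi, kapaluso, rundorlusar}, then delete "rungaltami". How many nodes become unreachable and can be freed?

7

After clearing the end-marker at "rungaltami", prune upward until reaching a node still needed by another word.
The suffix "galtami" (7 nodes) is used only by "rungaltami"; the node for "run" still has the child "t", so pruning stops there.
Nodes removed: 7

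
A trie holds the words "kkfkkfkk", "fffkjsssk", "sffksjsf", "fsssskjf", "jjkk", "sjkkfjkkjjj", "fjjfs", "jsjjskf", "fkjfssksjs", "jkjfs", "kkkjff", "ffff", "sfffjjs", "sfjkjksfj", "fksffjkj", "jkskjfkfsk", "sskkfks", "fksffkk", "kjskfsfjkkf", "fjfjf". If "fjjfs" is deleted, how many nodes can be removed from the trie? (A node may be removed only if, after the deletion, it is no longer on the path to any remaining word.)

A node on "fjjfs"'s path can go only if nothing else ends at it or branches off below it.
The suffix "jfs" (3 nodes) is used only by "fjjfs"; the node for "fj" still has the child "f", so pruning stops there.
Nodes removed: 3

3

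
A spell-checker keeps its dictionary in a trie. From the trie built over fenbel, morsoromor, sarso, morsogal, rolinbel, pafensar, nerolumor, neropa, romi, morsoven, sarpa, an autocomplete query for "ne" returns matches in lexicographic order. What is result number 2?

neropa

DFS of the "ne" subtree visits, in order: "nerolumor", "neropa"
The 2nd is neropa.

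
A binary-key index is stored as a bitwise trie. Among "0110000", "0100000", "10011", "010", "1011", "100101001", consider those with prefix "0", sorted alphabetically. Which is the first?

DFS of the "0" subtree visits, in order: "010", "0100000", "0110000"
Position 1: 010

010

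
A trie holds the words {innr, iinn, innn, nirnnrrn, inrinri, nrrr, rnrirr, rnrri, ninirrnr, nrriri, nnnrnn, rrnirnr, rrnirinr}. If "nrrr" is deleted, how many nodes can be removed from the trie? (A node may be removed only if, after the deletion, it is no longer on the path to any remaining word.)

A node on "nrrr"'s path can go only if nothing else ends at it or branches off below it.
The suffix "r" (1 node) is used only by "nrrr"; the node for "nrr" still has the child "i", so pruning stops there.
Nodes removed: 1

1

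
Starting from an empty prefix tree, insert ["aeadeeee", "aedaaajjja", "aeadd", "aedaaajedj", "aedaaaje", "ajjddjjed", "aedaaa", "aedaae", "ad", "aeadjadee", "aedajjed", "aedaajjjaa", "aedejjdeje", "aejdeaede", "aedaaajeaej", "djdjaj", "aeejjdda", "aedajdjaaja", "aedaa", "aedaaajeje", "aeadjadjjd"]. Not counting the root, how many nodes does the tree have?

Count nodes per top-level branch (shared prefixes stored once):
  'a'-branch (ad, aeadd, aeadeeee, aeadjadee, aeadjadjjd, aedaa, aedaaa, aedaaaje, aedaaajeaej, aedaaajedj, aedaaajeje, aedaaajjja, aedaae, aedaajjjaa, aedajdjaaja, aedajjed, aedejjdeje, aeejjdda, aejdeaede, ajjddjjed): 78 nodes
  'd'-branch (djdjaj): 6 nodes
Sum: 84

84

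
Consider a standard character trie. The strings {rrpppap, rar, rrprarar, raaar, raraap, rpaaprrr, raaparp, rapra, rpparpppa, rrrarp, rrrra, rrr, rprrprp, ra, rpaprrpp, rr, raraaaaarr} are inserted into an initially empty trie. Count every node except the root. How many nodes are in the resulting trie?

62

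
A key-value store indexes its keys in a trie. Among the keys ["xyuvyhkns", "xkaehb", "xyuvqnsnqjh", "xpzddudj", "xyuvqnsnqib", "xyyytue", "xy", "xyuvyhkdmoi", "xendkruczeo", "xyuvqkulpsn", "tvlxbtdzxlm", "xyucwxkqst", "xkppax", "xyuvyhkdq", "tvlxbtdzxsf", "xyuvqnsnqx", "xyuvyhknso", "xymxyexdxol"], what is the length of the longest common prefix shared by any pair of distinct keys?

Equivalently: take the maximum, over all pairs, of their longest common prefix length.
"tvlxbtdzxlm" and "tvlxbtdzxsf" agree on "tvlxbtdzx" (9 characters) before diverging; nothing deeper is shared.
Longest shared-prefix length: 9

9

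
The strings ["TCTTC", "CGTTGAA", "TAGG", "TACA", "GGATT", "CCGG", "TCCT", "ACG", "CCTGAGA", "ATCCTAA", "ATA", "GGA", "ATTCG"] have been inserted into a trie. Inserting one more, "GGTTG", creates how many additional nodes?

3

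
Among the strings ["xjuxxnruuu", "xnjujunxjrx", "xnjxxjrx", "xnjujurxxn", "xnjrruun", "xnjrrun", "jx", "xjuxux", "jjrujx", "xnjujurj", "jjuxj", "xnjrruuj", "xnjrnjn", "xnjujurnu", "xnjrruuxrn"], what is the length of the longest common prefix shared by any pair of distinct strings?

7

Look for the deepest trie node that still has at least two words in its subtree.
"xnjrruuj" and "xnjrruun" agree on "xnjrruu" (7 characters) before diverging; nothing deeper is shared.
Longest shared-prefix length: 7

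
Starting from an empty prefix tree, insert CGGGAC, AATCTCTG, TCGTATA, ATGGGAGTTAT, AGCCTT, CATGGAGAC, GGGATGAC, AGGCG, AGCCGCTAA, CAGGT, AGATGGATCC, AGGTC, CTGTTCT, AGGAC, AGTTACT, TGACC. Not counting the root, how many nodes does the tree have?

90

Count nodes per top-level branch (shared prefixes stored once):
  'A'-branch (AATCTCTG, AGATGGATCC, AGCCGCTAA, AGCCTT, AGGAC, AGGCG, AGGTC, AGTTACT, ATGGGAGTTAT): 48 nodes
  'C'-branch (CAGGT, CATGGAGAC, CGGGAC, CTGTTCT): 23 nodes
  'G'-branch (GGGATGAC): 8 nodes
  'T'-branch (TCGTATA, TGACC): 11 nodes
Sum: 90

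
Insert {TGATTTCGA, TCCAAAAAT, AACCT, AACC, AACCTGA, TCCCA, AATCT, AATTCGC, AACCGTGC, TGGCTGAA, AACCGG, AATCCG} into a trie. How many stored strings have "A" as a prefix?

Filter for entries beginning with "A":
Matches: "AACC", "AACCGG", "AACCGTGC", "AACCT", "AACCTGA", "AATCCG", "AATCT", "AATTCGC"
Count: 8

8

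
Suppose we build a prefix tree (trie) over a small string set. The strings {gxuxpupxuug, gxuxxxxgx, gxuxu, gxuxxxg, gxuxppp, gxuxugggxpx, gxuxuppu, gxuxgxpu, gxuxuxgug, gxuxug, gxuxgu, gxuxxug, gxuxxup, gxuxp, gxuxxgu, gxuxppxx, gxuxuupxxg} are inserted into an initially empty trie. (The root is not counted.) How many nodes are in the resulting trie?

50

Insert word by word; a character creates a node only if that edge doesn't already exist:
  "gxuxpupxuug" → 11 new (g, x, u, x, p, u, p, x, u, u, g)
  "gxuxxxxgx" → prefix "gxux" already present; 5 new (x, x, x, g, x)
  "gxuxu" → prefix "gxux" already present; 1 new (u)
  "gxuxxxg" → prefix "gxuxxx" already present; 1 new (g)
  "gxuxppp" → prefix "gxuxp" already present; 2 new (p, p)
  "gxuxugggxpx" → prefix "gxuxu" already present; 6 new (g, g, g, x, p, x)
  "gxuxuppu" → prefix "gxuxu" already present; 3 new (p, p, u)
  "gxuxgxpu" → prefix "gxux" already present; 4 new (g, x, p, u)
  "gxuxuxgug" → prefix "gxuxu" already present; 4 new (x, g, u, g)
  "gxuxug" → prefix "gxuxug" already present; 0 new (none)
  "gxuxgu" → prefix "gxuxg" already present; 1 new (u)
  "gxuxxug" → prefix "gxuxx" already present; 2 new (u, g)
  "gxuxxup" → prefix "gxuxxu" already present; 1 new (p)
  "gxuxp" → prefix "gxuxp" already present; 0 new (none)
  "gxuxxgu" → prefix "gxuxx" already present; 2 new (g, u)
  "gxuxppxx" → prefix "gxuxpp" already present; 2 new (x, x)
  "gxuxuupxxg" → prefix "gxuxu" already present; 5 new (u, p, x, x, g)
Total nodes = 11 + 5 + 1 + 1 + 2 + 6 + 3 + 4 + 4 + 0 + 1 + 2 + 1 + 0 + 2 + 2 + 5 = 50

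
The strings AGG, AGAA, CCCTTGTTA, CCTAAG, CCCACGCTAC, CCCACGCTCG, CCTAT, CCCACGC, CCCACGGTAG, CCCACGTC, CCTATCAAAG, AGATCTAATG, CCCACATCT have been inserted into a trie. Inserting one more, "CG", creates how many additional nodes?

The longest prefix of "CG" already in the trie is "C" (length 1).
New nodes needed: |"CG"| − 1 = 2 − 1 = 1.

1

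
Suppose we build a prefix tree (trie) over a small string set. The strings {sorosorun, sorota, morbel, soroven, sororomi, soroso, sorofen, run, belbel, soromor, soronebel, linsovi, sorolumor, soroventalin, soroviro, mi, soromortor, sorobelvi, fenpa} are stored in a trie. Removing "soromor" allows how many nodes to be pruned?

0

After clearing the end-marker at "soromor", prune upward until reaching a node still needed by another word.
Every node on "soromor" is still needed (e.g. by "soromortor"), so nothing is freed.
Nodes removed: 0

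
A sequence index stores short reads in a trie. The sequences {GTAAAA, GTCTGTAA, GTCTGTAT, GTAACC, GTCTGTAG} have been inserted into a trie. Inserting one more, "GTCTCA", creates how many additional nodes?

2

"GTCT" is already a path in the trie; the remaining "CA" must be added.
New nodes needed: |"GTCTCA"| − 4 = 6 − 4 = 2.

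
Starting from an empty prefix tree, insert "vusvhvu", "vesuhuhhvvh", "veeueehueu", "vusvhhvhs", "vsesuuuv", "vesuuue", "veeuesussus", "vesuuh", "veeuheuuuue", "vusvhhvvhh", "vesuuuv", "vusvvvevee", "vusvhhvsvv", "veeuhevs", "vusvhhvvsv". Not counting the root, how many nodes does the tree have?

For each word, the new-node count is its length minus the longest prefix already in the trie:
  "vusvhvu" → 7 new (v, u, s, v, h, v, u)
  "vesuhuhhvvh" → prefix "v" already present; 10 new (e, s, u, h, u, h, h, v, v, h)
  "veeueehueu" → prefix "ve" already present; 8 new (e, u, e, e, h, u, e, u)
  "vusvhhvhs" → prefix "vusvh" already present; 4 new (h, v, h, s)
  "vsesuuuv" → prefix "v" already present; 7 new (s, e, s, u, u, u, v)
  "vesuuue" → prefix "vesu" already present; 3 new (u, u, e)
  "veeuesussus" → prefix "veeue" already present; 6 new (s, u, s, s, u, s)
  "vesuuh" → prefix "vesuu" already present; 1 new (h)
  "veeuheuuuue" → prefix "veeu" already present; 7 new (h, e, u, u, u, u, e)
  "vusvhhvvhh" → prefix "vusvhhv" already present; 3 new (v, h, h)
  "vesuuuv" → prefix "vesuuu" already present; 1 new (v)
  "vusvvvevee" → prefix "vusv" already present; 6 new (v, v, e, v, e, e)
  "vusvhhvsvv" → prefix "vusvhhv" already present; 3 new (s, v, v)
  "veeuhevs" → prefix "veeuhe" already present; 2 new (v, s)
  "vusvhhvvsv" → prefix "vusvhhvv" already present; 2 new (s, v)
Total nodes = 7 + 10 + 8 + 4 + 7 + 3 + 6 + 1 + 7 + 3 + 1 + 6 + 3 + 2 + 2 = 70

70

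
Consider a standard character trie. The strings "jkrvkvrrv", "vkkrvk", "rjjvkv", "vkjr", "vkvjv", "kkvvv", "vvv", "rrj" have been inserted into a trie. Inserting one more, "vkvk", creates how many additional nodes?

1

"vkv" is already a path in the trie; the remaining "k" must be added.
Each of the 1 remaining characters creates one node.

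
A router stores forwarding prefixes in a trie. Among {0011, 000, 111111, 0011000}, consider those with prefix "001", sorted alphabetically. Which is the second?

DFS of the "001" subtree visits, in order: "0011", "0011000"
The 2nd is 0011000.

0011000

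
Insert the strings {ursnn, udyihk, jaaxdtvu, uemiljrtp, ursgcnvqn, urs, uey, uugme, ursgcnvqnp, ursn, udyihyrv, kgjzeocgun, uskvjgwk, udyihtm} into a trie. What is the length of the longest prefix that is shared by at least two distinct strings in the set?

The deepest shared node is where two words last agree before diverging.
"ursgcnvqn" and "ursgcnvqnp" agree on "ursgcnvqn" (9 characters) before diverging; nothing deeper is shared.
Longest shared-prefix length: 9

9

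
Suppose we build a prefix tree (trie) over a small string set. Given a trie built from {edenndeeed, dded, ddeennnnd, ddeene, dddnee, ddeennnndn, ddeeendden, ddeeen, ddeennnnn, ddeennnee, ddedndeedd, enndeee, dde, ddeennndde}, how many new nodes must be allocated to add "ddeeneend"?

The longest prefix of "ddeeneend" already in the trie is "ddeene" (length 6).
Each of the 3 remaining characters creates one node.

3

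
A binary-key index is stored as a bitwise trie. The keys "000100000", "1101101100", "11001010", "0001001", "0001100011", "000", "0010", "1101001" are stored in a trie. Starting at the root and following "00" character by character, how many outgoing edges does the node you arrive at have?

2

Walk "00" from the root, arriving at one node.
Distinct next characters after "00": 0, 1.
That node has 2 child edges.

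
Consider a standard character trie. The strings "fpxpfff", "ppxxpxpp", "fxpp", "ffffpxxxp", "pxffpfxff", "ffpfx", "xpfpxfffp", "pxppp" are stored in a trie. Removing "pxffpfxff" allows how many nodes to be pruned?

After clearing the end-marker at "pxffpfxff", prune upward until reaching a node still needed by another word.
The suffix "ffpfxff" (7 nodes) is used only by "pxffpfxff"; the node for "px" still has the child "p", so pruning stops there.
Nodes removed: 7

7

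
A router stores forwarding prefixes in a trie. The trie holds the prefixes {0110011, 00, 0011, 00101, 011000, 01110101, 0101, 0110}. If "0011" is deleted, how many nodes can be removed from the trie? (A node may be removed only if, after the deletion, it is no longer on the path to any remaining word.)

A node on "0011"'s path can go only if nothing else ends at it or branches off below it.
The suffix "1" (1 node) is used only by "0011"; the node for "001" still has the child "0", so pruning stops there.
Nodes removed: 1

1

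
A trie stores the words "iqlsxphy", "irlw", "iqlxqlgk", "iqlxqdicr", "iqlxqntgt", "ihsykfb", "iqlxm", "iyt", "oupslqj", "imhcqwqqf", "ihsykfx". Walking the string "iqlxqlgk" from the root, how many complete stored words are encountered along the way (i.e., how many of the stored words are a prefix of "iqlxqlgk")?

1

Check each prefix of "iqlxqlgk" against the stored set — each match is an end-marker on the path.
Prefixes of the query that are stored words: "iqlxqlgk"
Count: 1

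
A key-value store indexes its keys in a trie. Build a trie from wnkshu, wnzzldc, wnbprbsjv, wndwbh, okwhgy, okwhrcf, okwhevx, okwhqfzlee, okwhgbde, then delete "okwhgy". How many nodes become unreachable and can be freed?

A node on "okwhgy"'s path can go only if nothing else ends at it or branches off below it.
The suffix "y" (1 node) is used only by "okwhgy"; the node for "okwhg" still has the child "b", so pruning stops there.
Nodes removed: 1

1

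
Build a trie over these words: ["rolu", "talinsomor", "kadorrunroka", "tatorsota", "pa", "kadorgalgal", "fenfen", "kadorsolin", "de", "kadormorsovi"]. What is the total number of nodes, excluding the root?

61

Trace insertions, counting only characters that open a new branch:
  "rolu" → 4 new (r, o, l, u)
  "talinsomor" → 10 new (t, a, l, i, n, s, o, m, o, r)
  "kadorrunroka" → 12 new (k, a, d, o, r, r, u, n, r, o, k, a)
  "tatorsota" → prefix "ta" already present; 7 new (t, o, r, s, o, t, a)
  "pa" → 2 new (p, a)
  "kadorgalgal" → prefix "kador" already present; 6 new (g, a, l, g, a, l)
  "fenfen" → 6 new (f, e, n, f, e, n)
  "kadorsolin" → prefix "kador" already present; 5 new (s, o, l, i, n)
  "de" → 2 new (d, e)
  "kadormorsovi" → prefix "kador" already present; 7 new (m, o, r, s, o, v, i)
Total nodes = 4 + 10 + 12 + 7 + 2 + 6 + 6 + 5 + 2 + 7 = 61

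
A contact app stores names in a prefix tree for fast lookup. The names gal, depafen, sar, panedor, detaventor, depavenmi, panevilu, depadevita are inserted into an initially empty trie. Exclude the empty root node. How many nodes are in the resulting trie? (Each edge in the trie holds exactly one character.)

43

Count nodes per top-level branch (shared prefixes stored once):
  'd'-branch (depadevita, depafen, depavenmi, detaventor): 26 nodes
  'g'-branch (gal): 3 nodes
  'p'-branch (panedor, panevilu): 11 nodes
  's'-branch (sar): 3 nodes
Sum: 43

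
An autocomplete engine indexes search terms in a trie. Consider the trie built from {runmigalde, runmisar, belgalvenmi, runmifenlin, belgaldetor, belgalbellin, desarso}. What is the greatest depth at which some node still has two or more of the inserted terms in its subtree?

6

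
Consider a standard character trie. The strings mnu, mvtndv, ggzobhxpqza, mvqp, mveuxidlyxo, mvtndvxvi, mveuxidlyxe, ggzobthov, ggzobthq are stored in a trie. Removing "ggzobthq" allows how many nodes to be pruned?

1

After clearing the end-marker at "ggzobthq", prune upward until reaching a node still needed by another word.
The suffix "q" (1 node) is used only by "ggzobthq"; the node for "ggzobth" still has the child "o", so pruning stops there.
Nodes removed: 1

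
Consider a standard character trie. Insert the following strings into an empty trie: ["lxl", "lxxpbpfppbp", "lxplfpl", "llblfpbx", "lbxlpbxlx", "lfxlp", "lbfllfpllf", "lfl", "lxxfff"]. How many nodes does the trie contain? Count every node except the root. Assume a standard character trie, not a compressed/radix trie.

48

Trace insertions, counting only characters that open a new branch:
  "lxl" → 3 new (l, x, l)
  "lxxpbpfppbp" → prefix "lx" already present; 9 new (x, p, b, p, f, p, p, b, p)
  "lxplfpl" → prefix "lx" already present; 5 new (p, l, f, p, l)
  "llblfpbx" → prefix "l" already present; 7 new (l, b, l, f, p, b, x)
  "lbxlpbxlx" → prefix "l" already present; 8 new (b, x, l, p, b, x, l, x)
  "lfxlp" → prefix "l" already present; 4 new (f, x, l, p)
  "lbfllfpllf" → prefix "lb" already present; 8 new (f, l, l, f, p, l, l, f)
  "lfl" → prefix "lf" already present; 1 new (l)
  "lxxfff" → prefix "lxx" already present; 3 new (f, f, f)
Total nodes = 3 + 9 + 5 + 7 + 8 + 4 + 8 + 1 + 3 = 48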